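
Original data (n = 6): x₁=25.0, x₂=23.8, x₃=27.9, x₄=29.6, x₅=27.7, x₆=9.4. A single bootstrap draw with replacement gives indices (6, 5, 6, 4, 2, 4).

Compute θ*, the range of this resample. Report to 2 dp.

θ* = 20.20

Resample values: 9.4, 27.7, 9.4, 29.6, 23.8, 29.6.
Range = 29.6 − 9.4 = 20.20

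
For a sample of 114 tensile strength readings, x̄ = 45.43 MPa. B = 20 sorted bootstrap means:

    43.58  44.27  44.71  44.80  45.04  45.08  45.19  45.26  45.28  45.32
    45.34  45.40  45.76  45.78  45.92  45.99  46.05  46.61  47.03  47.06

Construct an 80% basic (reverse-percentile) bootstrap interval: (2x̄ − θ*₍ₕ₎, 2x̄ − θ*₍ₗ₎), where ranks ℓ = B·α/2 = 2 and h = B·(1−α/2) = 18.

Percentile endpoints at ranks 2 and 18: θ*₍2₎ = 44.27, θ*₍18₎ = 46.61.
Basic interval reflects these around x̄:
  lower = 2 × 45.43 − 46.61 = 44.25
  upper = 2 × 45.43 − 44.27 = 46.59

(44.25, 46.59)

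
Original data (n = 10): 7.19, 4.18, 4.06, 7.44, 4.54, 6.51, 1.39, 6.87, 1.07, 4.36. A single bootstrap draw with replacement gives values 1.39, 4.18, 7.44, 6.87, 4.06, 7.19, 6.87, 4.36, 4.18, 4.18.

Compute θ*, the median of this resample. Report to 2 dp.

Sorted: 1.39, 4.06, 4.18, 4.18, 4.18, 4.36, 6.87, 6.87, 7.19, 7.44
Median = average of the two middle values = 4.27

θ* = 4.27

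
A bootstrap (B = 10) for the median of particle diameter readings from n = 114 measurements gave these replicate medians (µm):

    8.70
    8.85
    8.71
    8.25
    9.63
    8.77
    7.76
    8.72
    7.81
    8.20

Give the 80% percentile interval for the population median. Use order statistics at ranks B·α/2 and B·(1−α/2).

Sorted replicates: 7.76, 7.81, 8.20, 8.25, 8.70, 8.71, 8.72, 8.77, 8.85, 9.63
α = 0.20; lower rank = 10 × 0.100 = 1; upper rank = 10 × 0.900 = 9.
The 1st smallest replicate is 7.76; the 9th is 8.85.

(7.76, 8.85)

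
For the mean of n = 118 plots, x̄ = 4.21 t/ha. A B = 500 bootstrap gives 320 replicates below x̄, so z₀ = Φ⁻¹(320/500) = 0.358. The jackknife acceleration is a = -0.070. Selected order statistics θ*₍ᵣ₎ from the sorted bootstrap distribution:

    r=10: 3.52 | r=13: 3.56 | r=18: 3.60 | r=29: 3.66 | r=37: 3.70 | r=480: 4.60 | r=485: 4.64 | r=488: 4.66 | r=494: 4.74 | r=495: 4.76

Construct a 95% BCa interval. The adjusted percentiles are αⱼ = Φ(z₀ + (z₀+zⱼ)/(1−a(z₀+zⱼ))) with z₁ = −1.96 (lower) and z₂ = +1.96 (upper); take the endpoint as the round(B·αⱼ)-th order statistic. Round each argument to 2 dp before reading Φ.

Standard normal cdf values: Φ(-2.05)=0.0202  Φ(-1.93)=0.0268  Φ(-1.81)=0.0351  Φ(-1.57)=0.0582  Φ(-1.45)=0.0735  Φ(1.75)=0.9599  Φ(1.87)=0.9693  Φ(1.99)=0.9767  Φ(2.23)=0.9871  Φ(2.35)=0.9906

(3.70, 4.76)

Lower: z₀ + z₁ = 0.358 + (-1.960) = -1.602; 1 − a(z₀+z₁) = 1 − (-0.070)(-1.602) = 0.8879; argument = 0.358 + (-1.602)/0.8879 = -1.4463 → -1.45.
α₁ = Φ(-1.45) = 0.0735; rank = round(500 × 0.0735) = 37; θ*₍37₎ = 3.70.
Upper: z₀ + z₂ = 2.318; 1 − a(z₀+z₂) = 1.1623; argument = 2.3524 → 2.35; α₂ = 0.9906; rank = 495; θ*₍495₎ = 4.76.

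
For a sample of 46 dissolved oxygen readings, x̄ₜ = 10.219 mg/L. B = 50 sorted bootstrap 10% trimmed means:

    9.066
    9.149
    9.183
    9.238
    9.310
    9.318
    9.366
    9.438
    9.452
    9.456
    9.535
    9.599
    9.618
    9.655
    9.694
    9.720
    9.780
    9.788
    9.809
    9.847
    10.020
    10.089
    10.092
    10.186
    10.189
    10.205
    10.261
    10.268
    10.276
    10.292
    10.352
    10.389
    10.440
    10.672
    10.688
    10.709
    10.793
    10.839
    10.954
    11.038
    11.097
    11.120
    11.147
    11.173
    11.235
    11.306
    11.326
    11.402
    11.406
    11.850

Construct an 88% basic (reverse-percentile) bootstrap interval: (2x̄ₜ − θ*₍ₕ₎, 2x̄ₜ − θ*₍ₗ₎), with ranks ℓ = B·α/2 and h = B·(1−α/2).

(9.112, 11.255)

Percentile endpoints at ranks 3 and 47: θ*₍3₎ = 9.183, θ*₍47₎ = 11.326.
Basic interval reflects these around x̄ₜ:
  lower = 2 × 10.219 − 11.326 = 9.112
  upper = 2 × 10.219 − 9.183 = 11.255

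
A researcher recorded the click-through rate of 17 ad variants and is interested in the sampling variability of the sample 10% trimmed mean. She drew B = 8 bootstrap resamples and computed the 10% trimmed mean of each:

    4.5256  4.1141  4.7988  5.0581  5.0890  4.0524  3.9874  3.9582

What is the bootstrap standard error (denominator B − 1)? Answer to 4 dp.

SE* = 0.4829

Bootstrap SE is the standard deviation of the 8 replicate 10% trimmed means.
Mean of replicates: (4.5256 + 4.1141 + 4.7988 + 5.0581 + 5.0890 + 4.0524 + 3.9874 + 3.9582) / 8 = 35.58360 / 8 = 4.44795
Sum of squared deviations: (+0.07765)² + (−0.33385)² + (+0.35085)² + (+0.61015)² + (+0.64105)² + (−0.39555)² + (−0.46055)² + (−0.48975)² = 1.63223
Variance = 1.63223 / 7 = 0.23318
SE* = √0.23318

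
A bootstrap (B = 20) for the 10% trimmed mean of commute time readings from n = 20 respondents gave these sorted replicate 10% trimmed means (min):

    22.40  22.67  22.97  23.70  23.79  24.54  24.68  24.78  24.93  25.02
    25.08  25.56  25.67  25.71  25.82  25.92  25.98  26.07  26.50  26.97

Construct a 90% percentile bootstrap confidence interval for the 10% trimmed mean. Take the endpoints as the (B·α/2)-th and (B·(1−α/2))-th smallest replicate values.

(22.40, 26.50)

α = 0.10; lower rank = 20 × 0.050 = 1; upper rank = 20 × 0.950 = 19.
The 1st smallest replicate is 22.40; the 19th is 26.50.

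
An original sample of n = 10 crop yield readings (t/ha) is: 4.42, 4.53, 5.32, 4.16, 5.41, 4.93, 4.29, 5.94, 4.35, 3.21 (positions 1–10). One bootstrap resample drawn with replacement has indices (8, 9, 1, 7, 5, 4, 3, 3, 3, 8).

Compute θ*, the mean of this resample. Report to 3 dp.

θ* = 5.047

Resample values: 5.94, 4.35, 4.42, 4.29, 5.41, 4.16, 5.32, 5.32, 5.32, 5.94.
Mean = (5.94 + 4.35 + 4.42 + 4.29 + 5.41 + 4.16 + 5.32 + 5.32 + 5.32 + 5.94) / 10 = 50.470 / 10 = 5.047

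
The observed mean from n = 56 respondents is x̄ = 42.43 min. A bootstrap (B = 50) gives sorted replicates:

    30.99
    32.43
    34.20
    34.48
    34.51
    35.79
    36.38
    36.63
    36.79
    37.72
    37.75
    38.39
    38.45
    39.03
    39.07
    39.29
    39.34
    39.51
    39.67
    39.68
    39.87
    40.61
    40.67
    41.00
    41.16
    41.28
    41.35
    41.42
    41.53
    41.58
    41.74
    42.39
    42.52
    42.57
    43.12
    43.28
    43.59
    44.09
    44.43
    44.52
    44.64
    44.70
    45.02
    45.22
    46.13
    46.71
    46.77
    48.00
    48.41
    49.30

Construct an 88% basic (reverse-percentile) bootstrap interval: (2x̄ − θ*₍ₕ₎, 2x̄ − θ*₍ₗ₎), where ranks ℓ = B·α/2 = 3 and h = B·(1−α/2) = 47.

Percentile endpoints at ranks 3 and 47: θ*₍3₎ = 34.20, θ*₍47₎ = 46.77.
Basic interval reflects these around x̄:
  lower = 2 × 42.43 − 46.77 = 38.09
  upper = 2 × 42.43 − 34.20 = 50.66

(38.09, 50.66)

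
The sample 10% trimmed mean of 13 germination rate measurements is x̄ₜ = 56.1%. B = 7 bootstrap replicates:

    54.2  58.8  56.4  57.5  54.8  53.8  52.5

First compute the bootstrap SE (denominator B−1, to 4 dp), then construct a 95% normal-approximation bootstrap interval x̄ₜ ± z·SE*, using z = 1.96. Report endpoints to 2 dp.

(51.74, 60.46)

Mean of replicates = 55.4286; sum of squared deviations = 29.7343; SE* = √(29.7343/6) = 2.2261
Margin = 1.96 × 2.2261 = 4.363
Interval: 56.1 ± 4.363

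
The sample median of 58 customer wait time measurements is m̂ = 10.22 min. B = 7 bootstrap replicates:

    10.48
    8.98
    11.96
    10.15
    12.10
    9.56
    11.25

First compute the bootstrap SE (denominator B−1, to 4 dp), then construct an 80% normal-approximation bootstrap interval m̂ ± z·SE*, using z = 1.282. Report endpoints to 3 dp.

(8.700, 11.740)

Mean of replicates = 10.6400; sum of squared deviations = 8.4338; SE* = √(8.4338/6) = 1.1856
Margin = 1.282 × 1.1856 = 1.5199
Interval: 10.22 ± 1.5199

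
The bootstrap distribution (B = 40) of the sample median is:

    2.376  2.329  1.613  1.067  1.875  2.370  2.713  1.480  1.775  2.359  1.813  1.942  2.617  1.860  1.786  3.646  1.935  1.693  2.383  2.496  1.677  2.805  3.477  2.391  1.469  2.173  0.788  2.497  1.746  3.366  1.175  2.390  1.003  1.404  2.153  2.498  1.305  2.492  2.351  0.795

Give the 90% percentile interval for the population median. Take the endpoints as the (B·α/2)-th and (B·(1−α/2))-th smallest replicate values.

(0.795, 3.366)

Sorted replicates: 0.788, 0.795, 1.003, 1.067, 1.175, 1.305, 1.404, 1.469, 1.480, 1.613, 1.677, 1.693, 1.746, 1.775, 1.786, 1.813, 1.860, 1.875, 1.935, 1.942, 2.153, 2.173, 2.329, 2.351, 2.359, 2.370, 2.376, 2.383, 2.390, 2.391, 2.492, 2.496, 2.497, 2.498, 2.617, 2.713, 2.805, 3.366, 3.477, 3.646
α = 0.10; lower rank = 40 × 0.050 = 2; upper rank = 40 × 0.950 = 38.
The 2nd smallest replicate is 0.795; the 38th is 3.366.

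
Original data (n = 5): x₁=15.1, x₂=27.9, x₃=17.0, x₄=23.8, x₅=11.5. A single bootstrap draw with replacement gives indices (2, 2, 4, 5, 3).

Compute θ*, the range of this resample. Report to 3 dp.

θ* = 16.400

Resample values: 27.9, 27.9, 23.8, 11.5, 17.0.
Range = 27.9 − 11.5 = 16.400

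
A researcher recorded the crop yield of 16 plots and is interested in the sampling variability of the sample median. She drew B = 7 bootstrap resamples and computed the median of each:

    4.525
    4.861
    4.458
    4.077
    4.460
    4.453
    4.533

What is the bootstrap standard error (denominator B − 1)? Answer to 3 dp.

Bootstrap SE is the standard deviation of the 7 replicate medians.
Mean of replicates: (4.525 + 4.861 + 4.458 + 4.077 + 4.460 + 4.453 + 4.533) / 7 = 31.3670 / 7 = 4.4810
Sum of squared deviations: (+0.0440)² + (+0.3800)² + (−0.0230)² + (−0.4040)² + (−0.0210)² + (−0.0280)² + (+0.0520)² = 0.3140
Variance = 0.3140 / 6 = 0.0523
SE* = √0.0523

SE* = 0.229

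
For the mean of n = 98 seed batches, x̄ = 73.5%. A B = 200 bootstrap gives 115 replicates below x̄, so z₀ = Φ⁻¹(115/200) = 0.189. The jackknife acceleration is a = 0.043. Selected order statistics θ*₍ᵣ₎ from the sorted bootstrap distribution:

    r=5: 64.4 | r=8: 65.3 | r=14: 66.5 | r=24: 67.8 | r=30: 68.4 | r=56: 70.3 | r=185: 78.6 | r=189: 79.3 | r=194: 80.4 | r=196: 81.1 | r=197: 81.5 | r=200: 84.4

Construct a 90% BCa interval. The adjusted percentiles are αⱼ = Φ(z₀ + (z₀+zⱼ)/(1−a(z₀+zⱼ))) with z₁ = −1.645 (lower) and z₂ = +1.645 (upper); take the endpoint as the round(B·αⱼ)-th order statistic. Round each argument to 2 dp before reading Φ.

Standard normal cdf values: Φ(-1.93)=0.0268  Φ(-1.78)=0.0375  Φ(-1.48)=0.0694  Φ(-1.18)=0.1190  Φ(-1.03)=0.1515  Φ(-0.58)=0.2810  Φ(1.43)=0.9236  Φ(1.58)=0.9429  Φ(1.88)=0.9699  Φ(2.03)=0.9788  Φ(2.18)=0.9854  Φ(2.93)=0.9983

(67.8, 81.5)

Lower: z₀ + z₁ = 0.189 + (-1.645) = -1.456; 1 − a(z₀+z₁) = 1 − (0.043)(-1.456) = 1.0626; argument = 0.189 + (-1.456)/1.0626 = -1.1812 → -1.18.
α₁ = Φ(-1.18) = 0.1190; rank = round(200 × 0.1190) = 24; θ*₍24₎ = 67.8.
Upper: z₀ + z₂ = 1.834; 1 − a(z₀+z₂) = 0.9211; argument = 2.1800 → 2.18; α₂ = 0.9854; rank = 197; θ*₍197₎ = 81.5.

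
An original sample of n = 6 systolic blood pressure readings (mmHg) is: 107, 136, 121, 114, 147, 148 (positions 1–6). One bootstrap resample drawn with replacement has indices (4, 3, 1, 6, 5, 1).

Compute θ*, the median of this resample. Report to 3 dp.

Resample values: 114, 121, 107, 148, 147, 107.
Sorted: 107, 107, 114, 121, 147, 148
Median = average of the two middle values = 117.500

θ* = 117.500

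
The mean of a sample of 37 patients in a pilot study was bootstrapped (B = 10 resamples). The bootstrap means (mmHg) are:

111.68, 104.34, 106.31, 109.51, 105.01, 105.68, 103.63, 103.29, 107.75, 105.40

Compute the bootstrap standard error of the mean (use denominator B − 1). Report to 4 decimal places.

SE* = 2.6713

Bootstrap SE is the standard deviation of the 10 replicate means.
Mean of replicates: (111.68 + 104.34 + 106.31 + 109.51 + 105.01 + 105.68 + 103.63 + 103.29 + 107.75 + 105.40) / 10 = 1062.60000 / 10 = 106.26000
Sum of squared deviations: (+5.42000)² + (−1.92000)² + (+0.05000)² + (+3.25000)² + (−1.25000)² + (−0.58000)² + (−2.63000)² + (−2.97000)² + (+1.49000)² + (−0.86000)² = 64.22420
Variance = 64.22420 / 9 = 7.13602
SE* = √7.13602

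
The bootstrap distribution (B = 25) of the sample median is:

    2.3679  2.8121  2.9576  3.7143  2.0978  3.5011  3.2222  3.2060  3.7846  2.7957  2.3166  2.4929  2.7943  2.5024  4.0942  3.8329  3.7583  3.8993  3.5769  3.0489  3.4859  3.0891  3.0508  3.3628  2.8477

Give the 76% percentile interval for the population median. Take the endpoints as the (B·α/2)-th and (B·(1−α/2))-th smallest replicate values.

Sorted replicates: 2.0978, 2.3166, 2.3679, 2.4929, 2.5024, 2.7943, 2.7957, 2.8121, 2.8477, 2.9576, 3.0489, 3.0508, 3.0891, 3.2060, 3.2222, 3.3628, 3.4859, 3.5011, 3.5769, 3.7143, 3.7583, 3.7846, 3.8329, 3.8993, 4.0942
α = 0.24; lower rank = 25 × 0.120 = 3; upper rank = 25 × 0.880 = 22.
The 3rd smallest replicate is 2.3679; the 22nd is 3.7846.

(2.3679, 3.7846)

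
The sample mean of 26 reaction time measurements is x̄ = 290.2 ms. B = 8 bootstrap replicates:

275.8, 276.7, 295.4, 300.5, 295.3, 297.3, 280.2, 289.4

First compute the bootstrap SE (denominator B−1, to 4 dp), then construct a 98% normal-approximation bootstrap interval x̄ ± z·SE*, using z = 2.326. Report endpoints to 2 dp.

Mean of replicates = 288.8250; sum of squared deviations = 684.6750; SE* = √(684.6750/7) = 9.8899
Margin = 2.326 × 9.8899 = 23.004
Interval: 290.2 ± 23.004

(267.20, 313.20)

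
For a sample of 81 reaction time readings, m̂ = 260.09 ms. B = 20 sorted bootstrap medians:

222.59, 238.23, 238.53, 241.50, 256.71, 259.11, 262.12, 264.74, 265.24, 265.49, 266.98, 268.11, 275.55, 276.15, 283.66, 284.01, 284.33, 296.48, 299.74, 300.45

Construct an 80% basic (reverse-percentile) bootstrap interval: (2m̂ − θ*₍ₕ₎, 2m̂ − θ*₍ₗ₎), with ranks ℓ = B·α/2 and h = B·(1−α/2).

(223.70, 281.95)

Percentile endpoints at ranks 2 and 18: θ*₍2₎ = 238.23, θ*₍18₎ = 296.48.
Basic interval reflects these around m̂:
  lower = 2 × 260.09 − 296.48 = 223.70
  upper = 2 × 260.09 − 238.23 = 281.95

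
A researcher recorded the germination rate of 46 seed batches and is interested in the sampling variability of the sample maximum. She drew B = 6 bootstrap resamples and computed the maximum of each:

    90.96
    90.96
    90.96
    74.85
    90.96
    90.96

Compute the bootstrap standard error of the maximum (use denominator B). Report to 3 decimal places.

Bootstrap SE is the standard deviation of the 6 replicate maximums.
Mean of replicates: (90.96 + 90.96 + 90.96 + 74.85 + 90.96 + 90.96) / 6 = 529.6500 / 6 = 88.2750
Sum of squared deviations: (+2.6850)² + (+2.6850)² + (+2.6850)² + (−13.4250)² + (+2.6850)² + (+2.6850)² = 216.2767
Variance = 216.2767 / 6 = 36.0461
SE* = √36.0461

SE* = 6.004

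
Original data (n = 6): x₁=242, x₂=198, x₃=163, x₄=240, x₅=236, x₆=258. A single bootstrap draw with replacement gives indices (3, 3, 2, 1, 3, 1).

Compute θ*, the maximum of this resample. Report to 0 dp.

θ* = 242

Resample values: 163, 163, 198, 242, 163, 242.
Maximum = 242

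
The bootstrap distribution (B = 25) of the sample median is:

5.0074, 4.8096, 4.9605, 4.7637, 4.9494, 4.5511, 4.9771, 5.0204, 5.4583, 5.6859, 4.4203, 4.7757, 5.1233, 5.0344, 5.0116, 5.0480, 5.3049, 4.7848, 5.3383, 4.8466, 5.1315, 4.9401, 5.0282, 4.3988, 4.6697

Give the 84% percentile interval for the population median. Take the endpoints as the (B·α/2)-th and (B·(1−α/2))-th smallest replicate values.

Sorted replicates: 4.3988, 4.4203, 4.5511, 4.6697, 4.7637, 4.7757, 4.7848, 4.8096, 4.8466, 4.9401, 4.9494, 4.9605, 4.9771, 5.0074, 5.0116, 5.0204, 5.0282, 5.0344, 5.0480, 5.1233, 5.1315, 5.3049, 5.3383, 5.4583, 5.6859
α = 0.16; lower rank = 25 × 0.080 = 2; upper rank = 25 × 0.920 = 23.
The 2nd smallest replicate is 4.4203; the 23rd is 5.3383.

(4.4203, 5.3383)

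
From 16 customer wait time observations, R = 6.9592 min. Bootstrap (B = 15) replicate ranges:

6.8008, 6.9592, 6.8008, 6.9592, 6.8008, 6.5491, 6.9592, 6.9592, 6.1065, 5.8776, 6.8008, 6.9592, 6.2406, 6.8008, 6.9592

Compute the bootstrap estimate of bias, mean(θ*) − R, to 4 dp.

bias = −0.2570

mean(θ*) = (6.8008 + 6.9592 + 6.8008 + 6.9592 + 6.8008 + 6.5491 + 6.9592 + 6.9592 + 6.1065 + 5.8776 + 6.8008 + 6.9592 + 6.2406 + 6.8008 + 6.9592) / 15 = 6.70220
bias = 6.70220 − 6.9592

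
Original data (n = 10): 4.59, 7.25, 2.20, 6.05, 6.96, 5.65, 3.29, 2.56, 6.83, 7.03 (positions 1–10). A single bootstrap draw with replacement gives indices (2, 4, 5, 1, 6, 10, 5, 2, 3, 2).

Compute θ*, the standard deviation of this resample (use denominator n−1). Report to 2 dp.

Resample values: 7.25, 6.05, 6.96, 4.59, 5.65, 7.03, 6.96, 7.25, 2.20, 7.25.
Mean = 6.1190; sum of squared deviations = 24.0031
s² = 24.0031 / 9 = 2.6670
s = √2.6670 = 1.63

θ* = 1.63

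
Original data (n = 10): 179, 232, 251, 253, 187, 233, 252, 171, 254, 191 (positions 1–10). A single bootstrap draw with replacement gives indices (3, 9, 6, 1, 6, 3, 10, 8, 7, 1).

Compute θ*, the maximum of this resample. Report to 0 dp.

Resample values: 251, 254, 233, 179, 233, 251, 191, 171, 252, 179.
Maximum = 254

θ* = 254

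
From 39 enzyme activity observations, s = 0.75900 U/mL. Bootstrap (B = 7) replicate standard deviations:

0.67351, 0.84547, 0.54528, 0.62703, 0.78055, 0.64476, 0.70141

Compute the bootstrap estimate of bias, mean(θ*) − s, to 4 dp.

mean(θ*) = (0.67351 + 0.84547 + 0.54528 + 0.62703 + 0.78055 + 0.64476 + 0.70141) / 7 = 0.68829
bias = 0.68829 − 0.75900

bias = −0.0707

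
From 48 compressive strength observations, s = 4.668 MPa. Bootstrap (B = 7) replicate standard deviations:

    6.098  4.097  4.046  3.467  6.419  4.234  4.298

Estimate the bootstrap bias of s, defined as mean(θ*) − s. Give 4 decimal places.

mean(θ*) = (6.098 + 4.097 + 4.046 + 3.467 + 6.419 + 4.234 + 4.298) / 7 = 4.66557
bias = 4.66557 − 4.668

bias = −0.0024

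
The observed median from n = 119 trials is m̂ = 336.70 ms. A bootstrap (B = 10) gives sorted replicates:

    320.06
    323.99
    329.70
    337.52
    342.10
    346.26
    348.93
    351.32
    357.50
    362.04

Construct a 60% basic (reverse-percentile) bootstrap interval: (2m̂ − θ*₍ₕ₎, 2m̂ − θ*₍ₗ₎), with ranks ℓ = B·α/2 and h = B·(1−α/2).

Percentile endpoints at ranks 2 and 8: θ*₍2₎ = 323.99, θ*₍8₎ = 351.32.
Basic interval reflects these around m̂:
  lower = 2 × 336.70 − 351.32 = 322.08
  upper = 2 × 336.70 − 323.99 = 349.41

(322.08, 349.41)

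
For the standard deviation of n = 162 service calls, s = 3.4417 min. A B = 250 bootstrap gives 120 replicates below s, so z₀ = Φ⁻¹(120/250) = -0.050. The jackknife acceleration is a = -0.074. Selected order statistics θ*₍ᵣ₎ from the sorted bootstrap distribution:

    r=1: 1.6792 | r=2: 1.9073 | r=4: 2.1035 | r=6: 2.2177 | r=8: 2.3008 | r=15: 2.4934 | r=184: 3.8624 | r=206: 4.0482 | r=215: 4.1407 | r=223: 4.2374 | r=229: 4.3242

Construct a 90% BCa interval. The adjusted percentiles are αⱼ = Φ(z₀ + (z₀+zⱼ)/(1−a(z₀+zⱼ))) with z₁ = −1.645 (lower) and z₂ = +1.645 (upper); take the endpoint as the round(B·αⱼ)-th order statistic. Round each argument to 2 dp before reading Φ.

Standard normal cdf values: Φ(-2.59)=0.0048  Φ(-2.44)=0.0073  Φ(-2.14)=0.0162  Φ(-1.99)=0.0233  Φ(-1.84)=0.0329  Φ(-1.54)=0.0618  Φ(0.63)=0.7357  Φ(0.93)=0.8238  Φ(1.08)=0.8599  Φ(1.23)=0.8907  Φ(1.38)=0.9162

Lower: z₀ + z₁ = -0.050 + (-1.645) = -1.695; 1 − a(z₀+z₁) = 1 − (-0.074)(-1.695) = 0.8746; argument = -0.050 + (-1.695)/0.8746 = -1.9881 → -1.99.
α₁ = Φ(-1.99) = 0.0233; rank = round(250 × 0.0233) = 6; θ*₍6₎ = 2.2177.
Upper: z₀ + z₂ = 1.595; 1 − a(z₀+z₂) = 1.1180; argument = 1.3766 → 1.38; α₂ = 0.9162; rank = 229; θ*₍229₎ = 4.3242.

(2.2177, 4.3242)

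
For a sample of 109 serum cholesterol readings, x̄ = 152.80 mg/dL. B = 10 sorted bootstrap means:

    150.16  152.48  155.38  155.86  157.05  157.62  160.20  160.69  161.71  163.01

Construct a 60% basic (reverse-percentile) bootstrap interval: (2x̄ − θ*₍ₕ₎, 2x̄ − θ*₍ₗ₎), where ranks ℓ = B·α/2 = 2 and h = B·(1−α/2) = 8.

Percentile endpoints at ranks 2 and 8: θ*₍2₎ = 152.48, θ*₍8₎ = 160.69.
Basic interval reflects these around x̄:
  lower = 2 × 152.80 − 160.69 = 144.91
  upper = 2 × 152.80 − 152.48 = 153.12

(144.91, 153.12)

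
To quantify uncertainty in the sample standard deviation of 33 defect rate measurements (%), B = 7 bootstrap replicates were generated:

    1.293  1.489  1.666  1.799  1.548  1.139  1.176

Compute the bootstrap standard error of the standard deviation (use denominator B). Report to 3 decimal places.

Bootstrap SE is the standard deviation of the 7 replicate standard deviations.
Mean of replicates: (1.293 + 1.489 + 1.666 + 1.799 + 1.548 + 1.139 + 1.176) / 7 = 10.1100 / 7 = 1.4443
Sum of squared deviations: (−0.1513)² + (+0.0447)² + (+0.2217)² + (+0.3547)² + (+0.1037)² + (−0.3053)² + (−0.2683)² = 0.3758
Variance = 0.3758 / 7 = 0.0537
SE* = √0.0537

SE* = 0.232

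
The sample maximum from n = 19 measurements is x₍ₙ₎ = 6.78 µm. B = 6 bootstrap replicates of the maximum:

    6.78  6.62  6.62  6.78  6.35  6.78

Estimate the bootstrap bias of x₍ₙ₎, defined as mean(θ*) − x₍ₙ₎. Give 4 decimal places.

mean(θ*) = (6.78 + 6.62 + 6.62 + 6.78 + 6.35 + 6.78) / 6 = 6.65500
bias = 6.65500 − 6.78

bias = −0.1250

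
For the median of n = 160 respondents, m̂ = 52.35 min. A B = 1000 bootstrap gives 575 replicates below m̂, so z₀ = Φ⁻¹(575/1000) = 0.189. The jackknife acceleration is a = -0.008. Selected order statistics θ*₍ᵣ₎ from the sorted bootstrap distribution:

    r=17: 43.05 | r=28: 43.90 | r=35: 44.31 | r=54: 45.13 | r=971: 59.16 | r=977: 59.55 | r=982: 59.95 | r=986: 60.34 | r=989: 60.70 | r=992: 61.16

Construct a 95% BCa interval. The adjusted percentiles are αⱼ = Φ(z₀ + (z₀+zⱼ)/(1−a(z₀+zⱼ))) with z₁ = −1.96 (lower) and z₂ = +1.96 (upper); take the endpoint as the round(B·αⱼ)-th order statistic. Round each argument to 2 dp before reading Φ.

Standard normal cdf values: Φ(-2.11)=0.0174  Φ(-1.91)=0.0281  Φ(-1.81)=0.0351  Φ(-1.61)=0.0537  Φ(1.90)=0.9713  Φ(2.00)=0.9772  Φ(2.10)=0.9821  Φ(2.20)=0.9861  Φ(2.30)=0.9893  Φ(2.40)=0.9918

(45.13, 60.70)

Lower: z₀ + z₁ = 0.189 + (-1.960) = -1.771; 1 − a(z₀+z₁) = 1 − (-0.008)(-1.771) = 0.9858; argument = 0.189 + (-1.771)/0.9858 = -1.6075 → -1.61.
α₁ = Φ(-1.61) = 0.0537; rank = round(1000 × 0.0537) = 54; θ*₍54₎ = 45.13.
Upper: z₀ + z₂ = 2.149; 1 − a(z₀+z₂) = 1.0172; argument = 2.3017 → 2.30; α₂ = 0.9893; rank = 989; θ*₍989₎ = 60.70.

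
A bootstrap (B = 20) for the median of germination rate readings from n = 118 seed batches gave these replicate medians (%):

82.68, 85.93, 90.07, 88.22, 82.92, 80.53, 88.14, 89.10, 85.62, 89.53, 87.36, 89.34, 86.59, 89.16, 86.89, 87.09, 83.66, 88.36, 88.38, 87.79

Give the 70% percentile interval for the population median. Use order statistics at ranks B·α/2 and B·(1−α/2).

Sorted replicates: 80.53, 82.68, 82.92, 83.66, 85.62, 85.93, 86.59, 86.89, 87.09, 87.36, 87.79, 88.14, 88.22, 88.36, 88.38, 89.10, 89.16, 89.34, 89.53, 90.07
α = 0.30; lower rank = 20 × 0.150 = 3; upper rank = 20 × 0.850 = 17.
The 3rd smallest replicate is 82.92; the 17th is 89.16.

(82.92, 89.16)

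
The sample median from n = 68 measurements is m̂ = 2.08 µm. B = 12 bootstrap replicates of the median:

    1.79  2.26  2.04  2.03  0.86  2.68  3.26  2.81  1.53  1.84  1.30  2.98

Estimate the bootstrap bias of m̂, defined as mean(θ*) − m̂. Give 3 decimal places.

mean(θ*) = (1.79 + 2.26 + 2.04 + 2.03 + 0.86 + 2.68 + 3.26 + 2.81 + 1.53 + 1.84 + 1.30 + 2.98) / 12 = 2.1150
bias = 2.1150 − 2.08

bias = +0.035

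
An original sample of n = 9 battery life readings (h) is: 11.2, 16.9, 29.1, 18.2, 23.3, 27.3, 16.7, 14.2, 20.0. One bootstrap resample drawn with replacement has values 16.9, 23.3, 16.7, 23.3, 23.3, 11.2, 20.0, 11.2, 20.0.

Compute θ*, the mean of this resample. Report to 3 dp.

Mean = (16.9 + 23.3 + 16.7 + 23.3 + 23.3 + 11.2 + 20.0 + 11.2 + 20.0) / 9 = 165.90 / 9 = 18.433

θ* = 18.433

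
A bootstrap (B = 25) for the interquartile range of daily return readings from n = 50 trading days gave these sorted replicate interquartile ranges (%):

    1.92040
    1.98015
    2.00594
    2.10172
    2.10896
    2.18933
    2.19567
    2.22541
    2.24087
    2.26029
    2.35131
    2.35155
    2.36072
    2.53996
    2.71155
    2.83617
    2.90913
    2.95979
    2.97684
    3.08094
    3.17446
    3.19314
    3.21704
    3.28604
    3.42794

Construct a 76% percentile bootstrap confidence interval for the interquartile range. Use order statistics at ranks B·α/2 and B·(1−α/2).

(2.00594, 3.19314)

α = 0.24; lower rank = 25 × 0.120 = 3; upper rank = 25 × 0.880 = 22.
The 3rd smallest replicate is 2.00594; the 22nd is 3.19314.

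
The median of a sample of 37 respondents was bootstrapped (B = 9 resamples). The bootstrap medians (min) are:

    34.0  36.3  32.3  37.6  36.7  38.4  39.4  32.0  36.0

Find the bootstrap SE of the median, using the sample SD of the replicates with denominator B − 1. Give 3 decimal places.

SE* = 2.597

Bootstrap SE is the standard deviation of the 9 replicate medians.
Mean of replicates: (34.0 + 36.3 + 32.3 + 37.6 + 36.7 + 38.4 + 39.4 + 32.0 + 36.0) / 9 = 322.7000 / 9 = 35.8556
Sum of squared deviations: (−1.8556)² + (+0.4444)² + (−3.5556)² + (+1.7444)² + (+0.8444)² + (+2.5444)² + (+3.5444)² + (−3.8556)² + (+0.1444)² = 53.9622
Variance = 53.9622 / 8 = 6.7453
SE* = √6.7453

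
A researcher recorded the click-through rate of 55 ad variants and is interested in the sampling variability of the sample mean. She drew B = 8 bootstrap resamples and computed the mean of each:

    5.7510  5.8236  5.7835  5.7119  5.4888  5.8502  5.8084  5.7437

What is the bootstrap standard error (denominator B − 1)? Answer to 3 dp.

SE* = 0.113

Bootstrap SE is the standard deviation of the 8 replicate means.
Mean of replicates: (5.7510 + 5.8236 + 5.7835 + 5.7119 + 5.4888 + 5.8502 + 5.8084 + 5.7437) / 8 = 45.96110 / 8 = 5.74514
Sum of squared deviations: (+0.00586)² + (+0.07846)² + (+0.03836)² + (−0.03324)² + (−0.25634)² + (+0.10506)² + (+0.06326)² + (−0.00144)² = 0.08952
Variance = 0.08952 / 7 = 0.01279
SE* = √0.01279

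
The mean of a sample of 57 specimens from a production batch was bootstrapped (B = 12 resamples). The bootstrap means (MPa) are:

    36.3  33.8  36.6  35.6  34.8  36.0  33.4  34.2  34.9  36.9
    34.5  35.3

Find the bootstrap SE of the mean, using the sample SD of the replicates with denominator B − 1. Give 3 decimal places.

SE* = 1.120

Bootstrap SE is the standard deviation of the 12 replicate means.
Mean of replicates: (36.3 + 33.8 + 36.6 + 35.6 + 34.8 + 36.0 + 33.4 + 34.2 + 34.9 + 36.9 + 34.5 + 35.3) / 12 = 422.3000 / 12 = 35.1917
Sum of squared deviations: (+1.1083)² + (−1.3917)² + (+1.4083)² + (+0.4083)² + (−0.3917)² + (+0.8083)² + (−1.7917)² + (−0.9917)² + (−0.2917)² + (+1.7083)² + (−0.6917)² + (+0.1083)² = 13.8092
Variance = 13.8092 / 11 = 1.2554
SE* = √1.2554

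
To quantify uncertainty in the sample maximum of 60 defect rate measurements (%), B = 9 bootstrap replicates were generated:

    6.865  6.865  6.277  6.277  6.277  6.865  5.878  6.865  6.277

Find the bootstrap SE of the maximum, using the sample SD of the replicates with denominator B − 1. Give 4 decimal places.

Bootstrap SE is the standard deviation of the 9 replicate maximums.
Mean of replicates: (6.865 + 6.865 + 6.277 + 6.277 + 6.277 + 6.865 + 5.878 + 6.865 + 6.277) / 9 = 58.44600 / 9 = 6.49400
Sum of squared deviations: (+0.37100)² + (+0.37100)² + (−0.21700)² + (−0.21700)² + (−0.21700)² + (+0.37100)² + (−0.61600)² + (+0.37100)² + (−0.21700)² = 1.11838
Variance = 1.11838 / 8 = 0.13980
SE* = √0.13980

SE* = 0.3739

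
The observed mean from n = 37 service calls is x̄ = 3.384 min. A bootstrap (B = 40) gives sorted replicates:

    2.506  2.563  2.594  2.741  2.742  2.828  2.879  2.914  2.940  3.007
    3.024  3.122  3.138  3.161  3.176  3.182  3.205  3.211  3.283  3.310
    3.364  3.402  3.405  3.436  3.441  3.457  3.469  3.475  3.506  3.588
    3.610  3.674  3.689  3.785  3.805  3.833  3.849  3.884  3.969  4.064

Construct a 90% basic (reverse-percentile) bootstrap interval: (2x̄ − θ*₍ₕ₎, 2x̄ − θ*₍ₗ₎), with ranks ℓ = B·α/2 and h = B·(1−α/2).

Percentile endpoints at ranks 2 and 38: θ*₍2₎ = 2.563, θ*₍38₎ = 3.884.
Basic interval reflects these around x̄:
  lower = 2 × 3.384 − 3.884 = 2.884
  upper = 2 × 3.384 − 2.563 = 4.205

(2.884, 4.205)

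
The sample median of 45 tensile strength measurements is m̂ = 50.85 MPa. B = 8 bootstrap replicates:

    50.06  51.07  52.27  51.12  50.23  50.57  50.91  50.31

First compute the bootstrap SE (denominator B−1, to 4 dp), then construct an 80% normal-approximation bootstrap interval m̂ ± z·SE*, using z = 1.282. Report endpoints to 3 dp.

(49.942, 51.758)

Mean of replicates = 50.8175; sum of squared deviations = 3.5114; SE* = √(3.5114/7) = 0.7083
Margin = 1.282 × 0.7083 = 0.9080
Interval: 50.85 ± 0.9080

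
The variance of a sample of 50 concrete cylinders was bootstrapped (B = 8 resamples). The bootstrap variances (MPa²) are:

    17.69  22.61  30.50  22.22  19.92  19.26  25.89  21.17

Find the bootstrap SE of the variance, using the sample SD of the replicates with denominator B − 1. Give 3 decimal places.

SE* = 4.098

Bootstrap SE is the standard deviation of the 8 replicate variances.
Mean of replicates: (17.69 + 22.61 + 30.50 + 22.22 + 19.92 + 19.26 + 25.89 + 21.17) / 8 = 179.2600 / 8 = 22.4075
Sum of squared deviations: (−4.7175)² + (+0.2025)² + (+8.0925)² + (−0.1875)² + (−2.4875)² + (−3.1475)² + (+3.4825)² + (−1.2375)² = 117.5731
Variance = 117.5731 / 7 = 16.7962
SE* = √16.7962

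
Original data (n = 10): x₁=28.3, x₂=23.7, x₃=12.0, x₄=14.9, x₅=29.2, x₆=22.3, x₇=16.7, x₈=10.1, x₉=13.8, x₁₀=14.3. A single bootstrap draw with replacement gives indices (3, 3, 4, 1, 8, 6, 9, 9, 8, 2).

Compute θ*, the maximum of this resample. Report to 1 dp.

θ* = 28.3

Resample values: 12.0, 12.0, 14.9, 28.3, 10.1, 22.3, 13.8, 13.8, 10.1, 23.7.
Maximum = 28.3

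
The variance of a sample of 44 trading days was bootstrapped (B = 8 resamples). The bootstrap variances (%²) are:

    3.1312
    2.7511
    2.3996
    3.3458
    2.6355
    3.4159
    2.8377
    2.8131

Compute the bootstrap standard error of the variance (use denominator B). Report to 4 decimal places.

Bootstrap SE is the standard deviation of the 8 replicate variances.
Mean of replicates: (3.1312 + 2.7511 + 2.3996 + 3.3458 + 2.6355 + 3.4159 + 2.8377 + 2.8131) / 8 = 23.32990 / 8 = 2.91624
Sum of squared deviations: (+0.21496)² + (−0.16514)² + (−0.51664)² + (+0.42956)² + (−0.28074)² + (+0.49966)² + (−0.07854)² + (−0.10314)² = 0.87020
Variance = 0.87020 / 8 = 0.10877
SE* = √0.10877

SE* = 0.3298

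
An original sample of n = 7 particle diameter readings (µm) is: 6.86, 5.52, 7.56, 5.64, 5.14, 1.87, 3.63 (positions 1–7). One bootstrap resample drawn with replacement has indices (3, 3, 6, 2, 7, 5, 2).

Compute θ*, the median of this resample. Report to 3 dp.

Resample values: 7.56, 7.56, 1.87, 5.52, 3.63, 5.14, 5.52.
Sorted: 1.87, 3.63, 5.14, 5.52, 5.52, 7.56, 7.56
Median = middle value = 5.520

θ* = 5.520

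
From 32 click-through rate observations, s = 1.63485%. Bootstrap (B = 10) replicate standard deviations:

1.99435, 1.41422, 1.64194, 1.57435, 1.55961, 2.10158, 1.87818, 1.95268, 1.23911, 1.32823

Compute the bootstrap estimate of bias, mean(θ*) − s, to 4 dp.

bias = +0.0336

mean(θ*) = (1.99435 + 1.41422 + 1.64194 + 1.57435 + 1.55961 + 2.10158 + 1.87818 + 1.95268 + 1.23911 + 1.32823) / 10 = 1.66842
bias = 1.66842 − 1.63485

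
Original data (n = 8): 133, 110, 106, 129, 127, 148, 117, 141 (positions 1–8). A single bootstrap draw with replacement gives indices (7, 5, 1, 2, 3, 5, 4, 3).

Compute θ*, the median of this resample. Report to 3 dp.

Resample values: 117, 127, 133, 110, 106, 127, 129, 106.
Sorted: 106, 106, 110, 117, 127, 127, 129, 133
Median = average of the two middle values = 122.000

θ* = 122.000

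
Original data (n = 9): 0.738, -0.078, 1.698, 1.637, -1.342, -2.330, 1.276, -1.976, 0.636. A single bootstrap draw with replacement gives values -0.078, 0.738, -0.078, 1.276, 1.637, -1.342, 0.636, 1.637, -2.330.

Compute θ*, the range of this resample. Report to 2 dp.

Range = 1.637 − -2.330 = 3.97

θ* = 3.97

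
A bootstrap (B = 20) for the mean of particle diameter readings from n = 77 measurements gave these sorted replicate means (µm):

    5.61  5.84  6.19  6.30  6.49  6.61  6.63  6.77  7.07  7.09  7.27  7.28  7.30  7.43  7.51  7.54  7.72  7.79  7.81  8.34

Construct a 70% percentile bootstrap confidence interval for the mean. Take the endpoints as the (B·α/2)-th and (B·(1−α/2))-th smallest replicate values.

(6.19, 7.72)

α = 0.30; lower rank = 20 × 0.150 = 3; upper rank = 20 × 0.850 = 17.
The 3rd smallest replicate is 6.19; the 17th is 7.72.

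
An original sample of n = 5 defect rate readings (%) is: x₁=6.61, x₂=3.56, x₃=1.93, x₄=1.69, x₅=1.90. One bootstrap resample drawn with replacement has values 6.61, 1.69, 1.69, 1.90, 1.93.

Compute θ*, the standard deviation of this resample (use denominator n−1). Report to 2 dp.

Mean = 2.7640; sum of squared deviations = 18.5407
s² = 18.5407 / 4 = 4.6352
s = √4.6352 = 2.15

θ* = 2.15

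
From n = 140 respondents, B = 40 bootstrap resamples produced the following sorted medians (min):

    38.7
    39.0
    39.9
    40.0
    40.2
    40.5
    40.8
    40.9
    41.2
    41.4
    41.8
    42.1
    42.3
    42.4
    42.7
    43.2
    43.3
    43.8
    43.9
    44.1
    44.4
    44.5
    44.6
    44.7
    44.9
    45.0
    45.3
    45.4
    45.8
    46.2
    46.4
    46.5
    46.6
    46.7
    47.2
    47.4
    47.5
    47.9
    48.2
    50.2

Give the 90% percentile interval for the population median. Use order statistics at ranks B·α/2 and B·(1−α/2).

α = 0.10; lower rank = 40 × 0.050 = 2; upper rank = 40 × 0.950 = 38.
The 2nd smallest replicate is 39.0; the 38th is 47.9.

(39.0, 47.9)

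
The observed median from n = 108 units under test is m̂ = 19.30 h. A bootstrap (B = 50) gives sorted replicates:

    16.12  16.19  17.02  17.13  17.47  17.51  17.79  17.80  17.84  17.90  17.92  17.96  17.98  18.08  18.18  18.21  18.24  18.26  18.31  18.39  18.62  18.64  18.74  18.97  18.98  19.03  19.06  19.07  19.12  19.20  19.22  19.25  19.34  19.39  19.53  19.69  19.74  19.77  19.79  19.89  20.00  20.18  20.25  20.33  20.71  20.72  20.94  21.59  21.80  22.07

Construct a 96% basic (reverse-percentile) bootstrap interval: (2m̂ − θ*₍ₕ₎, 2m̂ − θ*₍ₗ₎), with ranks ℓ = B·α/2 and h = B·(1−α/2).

Percentile endpoints at ranks 1 and 49: θ*₍1₎ = 16.12, θ*₍49₎ = 21.80.
Basic interval reflects these around m̂:
  lower = 2 × 19.30 − 21.80 = 16.80
  upper = 2 × 19.30 − 16.12 = 22.48

(16.80, 22.48)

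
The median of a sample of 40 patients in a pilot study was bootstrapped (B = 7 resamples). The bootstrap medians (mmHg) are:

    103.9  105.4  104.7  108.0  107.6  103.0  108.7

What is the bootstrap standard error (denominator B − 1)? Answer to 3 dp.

SE* = 2.208

Bootstrap SE is the standard deviation of the 7 replicate medians.
Mean of replicates: (103.9 + 105.4 + 104.7 + 108.0 + 107.6 + 103.0 + 108.7) / 7 = 741.3000 / 7 = 105.9000
Sum of squared deviations: (−2.0000)² + (−0.5000)² + (−1.2000)² + (+2.1000)² + (+1.7000)² + (−2.9000)² + (+2.8000)² = 29.2400
Variance = 29.2400 / 6 = 4.8733
SE* = √4.8733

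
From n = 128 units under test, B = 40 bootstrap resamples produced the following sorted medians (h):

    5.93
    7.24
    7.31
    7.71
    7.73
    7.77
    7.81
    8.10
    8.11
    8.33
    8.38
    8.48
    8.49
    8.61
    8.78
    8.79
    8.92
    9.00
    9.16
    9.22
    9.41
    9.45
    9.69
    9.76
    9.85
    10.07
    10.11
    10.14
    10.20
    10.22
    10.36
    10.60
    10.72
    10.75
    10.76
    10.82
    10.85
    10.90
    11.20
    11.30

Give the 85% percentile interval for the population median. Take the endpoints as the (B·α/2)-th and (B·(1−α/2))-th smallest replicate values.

(7.31, 10.85)

α = 0.15; lower rank = 40 × 0.075 = 3; upper rank = 40 × 0.925 = 37.
The 3rd smallest replicate is 7.31; the 37th is 10.85.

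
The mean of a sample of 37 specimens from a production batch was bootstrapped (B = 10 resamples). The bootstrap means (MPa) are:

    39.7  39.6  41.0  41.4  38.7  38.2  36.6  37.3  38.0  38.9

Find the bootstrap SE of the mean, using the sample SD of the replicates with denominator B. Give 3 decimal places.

Bootstrap SE is the standard deviation of the 10 replicate means.
Mean of replicates: (39.7 + 39.6 + 41.0 + 41.4 + 38.7 + 38.2 + 36.6 + 37.3 + 38.0 + 38.9) / 10 = 389.4000 / 10 = 38.9400
Sum of squared deviations: (+0.7600)² + (+0.6600)² + (+2.0600)² + (+2.4600)² + (−0.2400)² + (−0.7400)² + (−2.3400)² + (−1.6400)² + (−0.9400)² + (−0.0400)² = 20.9640
Variance = 20.9640 / 10 = 2.0964
SE* = √2.0964

SE* = 1.448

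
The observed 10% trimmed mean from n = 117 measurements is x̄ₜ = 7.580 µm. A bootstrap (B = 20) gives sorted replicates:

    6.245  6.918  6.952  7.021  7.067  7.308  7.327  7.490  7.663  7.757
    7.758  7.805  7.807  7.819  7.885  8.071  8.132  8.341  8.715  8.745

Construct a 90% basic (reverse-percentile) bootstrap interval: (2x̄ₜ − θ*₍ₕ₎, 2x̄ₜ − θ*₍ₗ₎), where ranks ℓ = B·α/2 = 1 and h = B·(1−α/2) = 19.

Percentile endpoints at ranks 1 and 19: θ*₍1₎ = 6.245, θ*₍19₎ = 8.715.
Basic interval reflects these around x̄ₜ:
  lower = 2 × 7.580 − 8.715 = 6.445
  upper = 2 × 7.580 − 6.245 = 8.915

(6.445, 8.915)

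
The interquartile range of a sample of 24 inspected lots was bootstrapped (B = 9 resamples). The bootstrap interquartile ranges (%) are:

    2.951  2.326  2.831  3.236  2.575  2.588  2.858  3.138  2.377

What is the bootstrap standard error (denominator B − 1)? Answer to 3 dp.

Bootstrap SE is the standard deviation of the 9 replicate interquartile ranges.
Mean of replicates: (2.951 + 2.326 + 2.831 + 3.236 + 2.575 + 2.588 + 2.858 + 3.138 + 2.377) / 9 = 24.8800 / 9 = 2.7644
Sum of squared deviations: (+0.1866)² + (−0.4384)² + (+0.0666)² + (+0.4716)² + (−0.1894)² + (−0.1764)² + (+0.0936)² + (+0.3736)² + (−0.3874)² = 0.8193
Variance = 0.8193 / 8 = 0.1024
SE* = √0.1024

SE* = 0.320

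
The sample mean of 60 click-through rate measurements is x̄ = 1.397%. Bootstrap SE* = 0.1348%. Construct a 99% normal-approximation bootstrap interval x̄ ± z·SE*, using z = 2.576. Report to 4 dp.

(1.0498, 1.7442)

Margin = 2.576 × 0.1348 = 0.34724
Interval: 1.397 ± 0.34724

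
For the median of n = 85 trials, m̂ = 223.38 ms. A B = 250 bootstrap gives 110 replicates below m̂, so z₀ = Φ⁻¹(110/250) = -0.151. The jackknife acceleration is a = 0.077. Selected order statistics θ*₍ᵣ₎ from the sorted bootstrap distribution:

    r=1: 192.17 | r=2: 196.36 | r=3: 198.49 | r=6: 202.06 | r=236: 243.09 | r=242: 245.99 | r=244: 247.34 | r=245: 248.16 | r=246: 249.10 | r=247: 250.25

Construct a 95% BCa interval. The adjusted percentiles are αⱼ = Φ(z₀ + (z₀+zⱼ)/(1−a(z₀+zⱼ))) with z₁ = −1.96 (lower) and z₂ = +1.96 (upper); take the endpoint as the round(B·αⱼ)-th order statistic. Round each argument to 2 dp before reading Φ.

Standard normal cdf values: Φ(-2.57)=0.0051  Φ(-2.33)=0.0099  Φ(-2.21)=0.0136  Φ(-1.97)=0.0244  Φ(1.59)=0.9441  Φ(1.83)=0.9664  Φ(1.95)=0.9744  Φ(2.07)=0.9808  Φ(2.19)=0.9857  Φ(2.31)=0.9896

Lower: z₀ + z₁ = -0.151 + (-1.960) = -2.111; 1 − a(z₀+z₁) = 1 − (0.077)(-2.111) = 1.1625; argument = -0.151 + (-2.111)/1.1625 = -1.9668 → -1.97.
α₁ = Φ(-1.97) = 0.0244; rank = round(250 × 0.0244) = 6; θ*₍6₎ = 202.06.
Upper: z₀ + z₂ = 1.809; 1 − a(z₀+z₂) = 0.8607; argument = 1.9508 → 1.95; α₂ = 0.9744; rank = 244; θ*₍244₎ = 247.34.

(202.06, 247.34)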